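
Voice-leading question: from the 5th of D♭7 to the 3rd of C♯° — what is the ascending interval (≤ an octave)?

augmented 5th

The 5th of D♭7 is A♭; the 3rd of C♯° is E.
From A♭ to E: 8 semitones over a fifth = augmented.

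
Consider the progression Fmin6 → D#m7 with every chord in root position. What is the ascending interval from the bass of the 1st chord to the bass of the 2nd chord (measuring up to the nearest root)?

augmented sixth

The roots are F and D#.
From F to D#: 10 semitones over a sixth = augmented.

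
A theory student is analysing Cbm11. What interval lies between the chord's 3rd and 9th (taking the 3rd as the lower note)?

The chord tones of Cbm11 are Cb–Ebb–Gb–Bbb–Db–Fb.
So we need the interval from Ebb up to Db.
Ebb up to Db spans 7 letter names and 11 semitones — a major seventh.

M7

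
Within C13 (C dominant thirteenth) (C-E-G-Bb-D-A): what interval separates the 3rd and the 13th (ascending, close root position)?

P11

3rd = E; 13th = A.
E up to A spans 11 letter names and 17 semitones — a perfect eleventh.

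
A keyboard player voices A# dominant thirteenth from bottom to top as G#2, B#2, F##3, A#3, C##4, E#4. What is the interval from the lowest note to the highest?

major thirteenth

The outer voices are G#2 and E#4.
Counting 13 letters and 21 half steps from G# gives a major thirteenth.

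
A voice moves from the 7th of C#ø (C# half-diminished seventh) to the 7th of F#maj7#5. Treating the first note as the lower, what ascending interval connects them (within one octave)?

A4

C#ø (C# half-diminished seventh) has B as its 7th, and F#maj7#5 has E# as its 7th.
From B to E#: 6 semitones over a fourth = augmented.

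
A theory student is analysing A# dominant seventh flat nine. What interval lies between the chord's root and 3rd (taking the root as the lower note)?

M3

Spelling the chord: A# C## E# G# B.
So we need the interval from A# up to C##.
From A# to C## is 4 semitones, exactly the major third.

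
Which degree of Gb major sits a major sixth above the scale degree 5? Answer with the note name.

The scale is Gb Ab Bb Cb Db Eb F.
The scale degree 5 is Db; a major sixth above that is Bb — scale degree 3.

Bb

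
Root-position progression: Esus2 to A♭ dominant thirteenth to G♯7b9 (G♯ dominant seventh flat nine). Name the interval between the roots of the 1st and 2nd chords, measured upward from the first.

The roots are E and A♭.
4 letter names make it a fourth; at 4 semitones (a half step narrower than perfect) the quality is diminished.

diminished fourth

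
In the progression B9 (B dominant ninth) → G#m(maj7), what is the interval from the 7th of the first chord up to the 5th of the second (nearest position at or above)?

augmented 4th

B9 (B dominant ninth) has A as its 7th, and G#m(maj7) has D# as its 5th.
4 letter names make it a fourth; at 6 semitones (a half step wider than perfect) the quality is augmented.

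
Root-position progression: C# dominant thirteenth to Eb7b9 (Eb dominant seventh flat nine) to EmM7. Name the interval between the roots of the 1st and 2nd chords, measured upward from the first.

diminished 3rd

The roots are C# and Eb.
3 letter names make it a third; at 2 semitones (a whole step narrower than major) the quality is diminished.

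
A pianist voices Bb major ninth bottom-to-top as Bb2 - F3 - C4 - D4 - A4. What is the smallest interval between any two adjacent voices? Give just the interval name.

M2

Adjacent intervals: Bb2→F3 = perfect fifth; F3→C4 = perfect fifth; C4→D4 = major second; D4→A4 = perfect fifth.
The smallest is C4 to D4, a major second (2 semitones).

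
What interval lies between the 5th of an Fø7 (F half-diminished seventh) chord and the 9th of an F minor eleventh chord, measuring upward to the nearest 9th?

Fø7 (F half-diminished seventh) has Cb as its 5th, and F minor eleventh has G as its 9th.
From Cb to G: 8 semitones over a fifth = augmented.

A5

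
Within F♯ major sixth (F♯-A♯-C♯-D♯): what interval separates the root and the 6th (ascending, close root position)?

So we need the interval from F♯ up to D♯.
From F♯ to D♯ is 9 semitones, exactly the major sixth.

major 6th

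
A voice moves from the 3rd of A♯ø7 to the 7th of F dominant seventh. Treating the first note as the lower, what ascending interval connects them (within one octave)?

diminished third

A♯ø7 has C♯ as its 3rd, and F dominant seventh has E♭ as its 7th.
From C♯ to E♭: 2 semitones over a third = diminished.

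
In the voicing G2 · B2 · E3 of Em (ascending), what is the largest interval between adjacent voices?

Adjacent intervals: G2→B2 = major third; B2→E3 = perfect fourth.
The largest is B2 to E3, a perfect fourth (5 semitones).

perfect fourth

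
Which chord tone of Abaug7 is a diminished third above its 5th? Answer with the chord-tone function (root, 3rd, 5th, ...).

7th

Ab7#5 (Ab augmented seventh) is spelled Ab–C–E–Gb.
The 5th is E. A diminished third above E is Gb.
Gb is the chord's 7th.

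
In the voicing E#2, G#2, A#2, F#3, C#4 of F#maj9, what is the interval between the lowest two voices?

minor third

Those voices are E#2 and G#2.
3 letter names make it a third; at 3 semitones (a half step narrower than major) the quality is minor.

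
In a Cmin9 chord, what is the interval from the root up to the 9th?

major ninth

Spelling the chord: C-Eb-G-Bb-D.
The root is C and the 9th is D.
C up to D spans 9 letter names and 14 semitones — a major ninth.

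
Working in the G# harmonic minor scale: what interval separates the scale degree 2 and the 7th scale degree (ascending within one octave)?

Spelling the G# harmonic minor scale: G# A# B C# D# E F##.
The scale degree 2 is A# and the scale degree 7 is F##.
From A# to F## is 9 semitones, exactly the major sixth.

major sixth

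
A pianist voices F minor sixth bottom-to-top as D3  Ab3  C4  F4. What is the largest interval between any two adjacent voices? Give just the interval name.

d5

Adjacent intervals: D3→Ab3 = diminished fifth; Ab3→C4 = major third; C4→F4 = perfect fourth.
The largest is D3 to Ab3, a diminished fifth (6 semitones).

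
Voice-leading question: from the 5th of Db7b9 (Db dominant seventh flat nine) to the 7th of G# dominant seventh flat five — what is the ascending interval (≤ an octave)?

Db7b9 (Db dominant seventh flat nine) has Ab as its 5th, and G# dominant seventh flat five has F# as its 7th.
From Ab to F#: 10 semitones over a sixth = augmented.

augmented sixth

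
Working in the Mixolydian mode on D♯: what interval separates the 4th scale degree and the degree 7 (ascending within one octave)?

perfect fourth

The scale runs D♯ E♯ F𝄪 G♯ A♯ B♯ C♯.
The 4th scale degree is G♯ and the 7th scale degree is C♯.
From G♯ to C♯ is 5 semitones, exactly the perfect fourth.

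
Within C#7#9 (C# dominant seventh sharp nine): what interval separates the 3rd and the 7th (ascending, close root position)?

C#7#9: C#–E#–G#–B–D##.
So we need the interval from E# up to B.
From E# to B: 6 semitones over a fifth = diminished.

d5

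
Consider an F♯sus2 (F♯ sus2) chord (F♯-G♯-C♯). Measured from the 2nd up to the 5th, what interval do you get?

The 2nd is G♯ and the 5th is C♯.
Counting 4 letters and 5 half steps from G♯ gives a perfect fourth.

perfect 4th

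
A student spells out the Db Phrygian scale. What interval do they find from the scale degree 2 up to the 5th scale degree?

Db phrygian: Db Ebb Fb Gb Ab Bbb Cb.
So we need the interval from Ebb up to Ab.
Ebb up to Ab is 6 semitones, a half step wider than a perfect fourth, so the interval is augmented.

augmented fourth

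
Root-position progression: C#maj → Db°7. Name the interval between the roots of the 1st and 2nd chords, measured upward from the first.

diminished second

The roots are C# and Db.
2 letter names make it a second; at 0 semitones (a whole step narrower than major) the quality is diminished.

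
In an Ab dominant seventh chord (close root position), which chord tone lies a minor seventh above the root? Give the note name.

Gb

Ab7 (Ab dominant seventh): Ab, C, Eb, Gb.
The root is Ab. A minor seventh above Ab is Gb.
Gb is the chord's 7th.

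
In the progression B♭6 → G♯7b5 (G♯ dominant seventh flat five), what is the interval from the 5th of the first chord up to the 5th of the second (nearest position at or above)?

The 5th of B♭6 is F; the 5th of G♯7b5 (G♯ dominant seventh flat five) is D.
From F to D is 9 semitones, exactly the major sixth.

major sixth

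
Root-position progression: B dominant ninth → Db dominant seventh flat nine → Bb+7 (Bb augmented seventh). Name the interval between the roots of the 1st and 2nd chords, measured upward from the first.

The roots are B and Db.
3 letter names make it a third; at 2 semitones (a whole step narrower than major) the quality is diminished.

diminished third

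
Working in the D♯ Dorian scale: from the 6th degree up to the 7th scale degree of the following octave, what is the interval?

m9

Spelling the D♯ Dorian scale: D♯ E♯ F♯ G♯ A♯ B♯ C♯.
6th degree = B♯; scale degree 7 (up an octave) = C♯.
B♯ up to C♯ is 13 semitones, a half step narrower than a major ninth, so the interval is minor.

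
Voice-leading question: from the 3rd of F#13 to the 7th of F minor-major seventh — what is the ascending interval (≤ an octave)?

F#13 has A# as its 3rd, and F minor-major seventh has E as its 7th.
A# up to E is 6 semitones, a half step narrower than a perfect fifth, so the interval is diminished.

diminished fifth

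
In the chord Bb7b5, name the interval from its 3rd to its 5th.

diminished 3rd

Spelling the chord: Bb-D-Fb-Ab.
3rd = D; 5th = Fb.
3 letter names make it a third; at 2 semitones (a whole step narrower than major) the quality is diminished.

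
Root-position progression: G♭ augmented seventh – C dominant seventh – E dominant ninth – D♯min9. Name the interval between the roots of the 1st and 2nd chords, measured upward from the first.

The roots are G♭ and C.
G♭ up to C is 6 semitones, a half step wider than a perfect fourth, so the interval is augmented.

augmented 4th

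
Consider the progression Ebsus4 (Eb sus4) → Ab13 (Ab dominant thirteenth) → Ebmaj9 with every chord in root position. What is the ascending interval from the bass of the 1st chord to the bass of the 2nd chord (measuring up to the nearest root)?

perfect 4th

The roots are Eb and Ab.
Eb up to Ab spans 4 letter names and 5 semitones — a perfect fourth.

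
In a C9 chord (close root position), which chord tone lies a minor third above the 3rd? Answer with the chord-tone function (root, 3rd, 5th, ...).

The chord tones of C9 (C dominant ninth) are C, E, G, Bb, D.
The 3rd is E. A minor third above E is G.
G is the chord's 5th.

5th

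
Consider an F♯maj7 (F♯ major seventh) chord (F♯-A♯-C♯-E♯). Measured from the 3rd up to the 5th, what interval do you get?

minor third

So we need the interval from A♯ up to C♯.
3 letter names make it a third; at 3 semitones (a half step narrower than major) the quality is minor.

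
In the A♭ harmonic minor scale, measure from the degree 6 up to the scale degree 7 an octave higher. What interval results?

augmented 9th

Spelling the A♭ harmonic minor scale: A♭ B♭ C♭ D♭ E♭ F♭ G.
That puts F♭ below G.
F♭ up to G is 15 semitones, a half step wider than a major ninth, so the interval is augmented.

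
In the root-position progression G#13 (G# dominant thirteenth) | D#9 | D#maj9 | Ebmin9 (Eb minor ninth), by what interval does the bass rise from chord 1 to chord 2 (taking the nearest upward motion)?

P5

The roots are G# and D#.
Counting 5 letters and 7 half steps from G# gives a perfect fifth.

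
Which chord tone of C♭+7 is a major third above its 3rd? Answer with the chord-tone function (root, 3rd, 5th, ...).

C♭aug7 is spelled C♭–E♭–G–B𝄫.
The 3rd is E♭. A major third above E♭ is G.
G is the chord's 5th.

5th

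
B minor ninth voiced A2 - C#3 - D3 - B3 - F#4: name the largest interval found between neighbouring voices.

major 6th

Adjacent intervals: A2→C#3 = major third; C#3→D3 = minor second; D3→B3 = major sixth; B3→F#4 = perfect fifth.
The largest is D3 to B3, a major sixth (9 semitones).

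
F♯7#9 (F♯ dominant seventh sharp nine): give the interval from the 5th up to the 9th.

augmented fifth

F♯ dominant seventh sharp nine is spelled F♯-A♯-C♯-E-G𝄪.
5th = C♯; 9th = G𝄪.
5 letter names make it a fifth; at 8 semitones (a half step wider than perfect) the quality is augmented.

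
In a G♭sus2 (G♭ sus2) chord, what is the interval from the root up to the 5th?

Spelling the chord: G♭, A♭, D♭.
That puts G♭ below D♭.
G♭ up to D♭ spans 5 letter names and 7 semitones — a perfect fifth.

perfect fifth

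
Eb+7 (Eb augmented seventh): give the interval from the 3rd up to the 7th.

Eb augmented seventh is spelled Eb, G, B, Db.
That puts G below Db.
From G to Db: 6 semitones over a fifth = diminished.
This 3–7 tritone is the characteristic tension at the heart of the dominant sound.

diminished 5th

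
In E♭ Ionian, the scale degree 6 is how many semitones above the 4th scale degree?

The scale is E♭ F G A♭ B♭ C D.
A♭ up to C is a major third — 4 semitones.

4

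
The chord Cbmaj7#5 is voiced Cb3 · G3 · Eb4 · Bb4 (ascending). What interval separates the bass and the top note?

major 14th

The outer voices are Cb3 and Bb4.
From Cb to Bb is 23 semitones, exactly the major fourteenth.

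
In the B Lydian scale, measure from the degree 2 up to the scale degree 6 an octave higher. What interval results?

perfect 12th

Spelling the B Lydian scale: B C# D# E# F# G# A#.
The degree 2 is C# and the 6th degree (up an octave) is G#.
C# up to G# spans 12 letter names and 19 semitones — a perfect twelfth.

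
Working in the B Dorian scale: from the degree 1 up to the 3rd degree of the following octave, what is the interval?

The scale runs B C# D E F# G# A.
Degree 1 = B; 3rd scale degree (up an octave) = D.
10 letter names make it a tenth; at 15 semitones (a half step narrower than major) the quality is minor.

m10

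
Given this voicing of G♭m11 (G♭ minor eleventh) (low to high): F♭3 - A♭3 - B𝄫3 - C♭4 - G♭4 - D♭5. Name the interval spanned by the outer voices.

The outer voices are F♭3 and D♭5.
From F♭ to D♭ is 21 semitones, exactly the major thirteenth.

major thirteenth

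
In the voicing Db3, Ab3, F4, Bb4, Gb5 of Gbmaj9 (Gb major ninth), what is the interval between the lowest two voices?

perfect fifth

Those voices are Db3 and Ab3.
Counting 5 letters and 7 half steps from Db gives a perfect fifth.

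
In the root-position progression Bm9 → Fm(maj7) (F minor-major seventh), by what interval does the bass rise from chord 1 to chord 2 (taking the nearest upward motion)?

diminished fifth

The roots are B and F.
B up to F is 6 semitones, a half step narrower than a perfect fifth, so the interval is diminished.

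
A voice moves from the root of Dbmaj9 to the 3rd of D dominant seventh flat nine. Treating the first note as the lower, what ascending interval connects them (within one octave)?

augmented 3rd

The root of Dbmaj9 is Db; the 3rd of D dominant seventh flat nine is F#.
Db up to F# is 5 semitones, a half step wider than a major third, so the interval is augmented.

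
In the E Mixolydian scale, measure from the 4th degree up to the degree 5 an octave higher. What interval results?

major ninth

Spelling the E Mixolydian scale: E F♯ G♯ A B C♯ D.
That puts A below B.
A up to B spans 9 letter names and 14 semitones — a major ninth.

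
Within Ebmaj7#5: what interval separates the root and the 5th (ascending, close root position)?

A5

The chord tones of Ebmaj7#5 are Eb, G, B, D.
That puts Eb below B.
Eb up to B is 8 semitones, a half step wider than a perfect fifth, so the interval is augmented.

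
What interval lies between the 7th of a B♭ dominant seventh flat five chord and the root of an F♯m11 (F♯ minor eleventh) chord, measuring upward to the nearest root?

The 7th of B♭ dominant seventh flat five is A♭; the root of F♯m11 (F♯ minor eleventh) is F♯.
A♭ up to F♯ is 10 semitones, a half step wider than a major sixth, so the interval is augmented.

augmented sixth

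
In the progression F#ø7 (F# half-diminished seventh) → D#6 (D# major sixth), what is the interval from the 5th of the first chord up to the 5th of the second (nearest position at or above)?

The 5th of F#ø7 (F# half-diminished seventh) is C; the 5th of D#6 (D# major sixth) is A#.
C up to A# is 10 semitones, a half step wider than a major sixth, so the interval is augmented.

augmented sixth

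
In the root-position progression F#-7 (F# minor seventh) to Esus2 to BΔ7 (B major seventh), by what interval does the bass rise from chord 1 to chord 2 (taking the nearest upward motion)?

The roots are F# and E.
F# up to E is 10 semitones, a half step narrower than a major seventh, so the interval is minor.

minor seventh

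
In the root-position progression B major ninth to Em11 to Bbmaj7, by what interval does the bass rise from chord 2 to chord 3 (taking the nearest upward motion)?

d5

The roots are E and Bb.
5 letter names make it a fifth; at 6 semitones (a half step narrower than perfect) the quality is diminished.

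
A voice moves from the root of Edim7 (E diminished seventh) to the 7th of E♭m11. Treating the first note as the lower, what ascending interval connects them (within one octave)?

Edim7 (E diminished seventh) has E as its root, and E♭m11 has D♭ as its 7th.
7 letter names make it a seventh; at 9 semitones (a whole step narrower than major) the quality is diminished.

diminished seventh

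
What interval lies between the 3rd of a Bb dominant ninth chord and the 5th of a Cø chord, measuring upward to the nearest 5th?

Bb dominant ninth has D as its 3rd, and Cø has Gb as its 5th.
4 letter names make it a fourth; at 4 semitones (a half step narrower than perfect) the quality is diminished.

diminished fourth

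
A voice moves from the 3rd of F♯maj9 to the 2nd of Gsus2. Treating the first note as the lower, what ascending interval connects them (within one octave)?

F♯maj9 has A♯ as its 3rd, and Gsus2 has A as its 2nd.
8 letter names make it an octave; at 11 semitones (a half step narrower than perfect) the quality is diminished.

diminished octave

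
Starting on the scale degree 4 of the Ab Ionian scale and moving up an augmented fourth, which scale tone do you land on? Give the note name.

G

The scale is Ab Bb C Db Eb F G.
The scale degree 4 is Db; an augmented fourth above that is G — scale degree 7.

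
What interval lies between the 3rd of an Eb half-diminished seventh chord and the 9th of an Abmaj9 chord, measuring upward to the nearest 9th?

Eb half-diminished seventh has Gb as its 3rd, and Abmaj9 has Bb as its 9th.
Gb up to Bb spans 3 letter names and 4 semitones — a major third.

major third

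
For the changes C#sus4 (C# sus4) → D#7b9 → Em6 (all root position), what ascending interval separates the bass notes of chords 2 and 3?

minor second

The roots are D# and E.
2 letter names make it a second; at 1 semitone (a half step narrower than major) the quality is minor.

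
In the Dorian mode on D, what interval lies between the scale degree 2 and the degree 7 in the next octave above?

The scale runs D E F G A B C.
Scale degree 2 = E; scale degree 7 (up an octave) = C.
E up to C is 20 semitones, a half step narrower than a major thirteenth, so the interval is minor.

minor thirteenth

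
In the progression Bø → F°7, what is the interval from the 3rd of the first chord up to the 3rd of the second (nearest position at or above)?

diminished fifth

Bø has D as its 3rd, and F°7 has Ab as its 3rd.
D up to Ab is 6 semitones, a half step narrower than a perfect fifth, so the interval is diminished.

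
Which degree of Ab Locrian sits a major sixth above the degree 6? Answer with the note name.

Db

The scale is Ab Bbb Cb Db Ebb Fb Gb.
The degree 6 is Fb; a major sixth above that is Db — scale degree 4.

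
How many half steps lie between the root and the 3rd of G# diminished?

The chord tones of G#° (G# diminished) are G#-B-D.
G# to B is a minor third: 3 semitones.

3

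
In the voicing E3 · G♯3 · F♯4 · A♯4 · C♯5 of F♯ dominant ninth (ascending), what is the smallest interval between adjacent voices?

Adjacent intervals: E3→G♯3 = major third; G♯3→F♯4 = minor seventh; F♯4→A♯4 = major third; A♯4→C♯5 = minor third.
The smallest is A♯4 to C♯5, a minor third (3 semitones).

m3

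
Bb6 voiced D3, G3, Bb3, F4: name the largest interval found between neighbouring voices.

P5

Adjacent intervals: D3→G3 = perfect fourth; G3→Bb3 = minor third; Bb3→F4 = perfect fifth.
The largest is Bb3 to F4, a perfect fifth (7 semitones).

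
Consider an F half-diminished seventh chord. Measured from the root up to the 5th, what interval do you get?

diminished 5th

F half-diminished seventh: F Ab Cb Eb.
Root = F; 5th = Cb.
F up to Cb is 6 semitones, a half step narrower than a perfect fifth, so the interval is diminished.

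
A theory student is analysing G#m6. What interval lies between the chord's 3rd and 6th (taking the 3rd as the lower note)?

Spelling the chord: G#-B-D#-E#.
The 3rd is B and the 6th is E#.
B up to E# is 6 semitones, a half step wider than a perfect fourth, so the interval is augmented.

augmented fourth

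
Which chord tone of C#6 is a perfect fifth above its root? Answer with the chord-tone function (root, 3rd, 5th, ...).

5th

C#6: C#, E#, G#, A#.
The root is C#. A perfect fifth above C# is G#.
G# is the chord's 5th.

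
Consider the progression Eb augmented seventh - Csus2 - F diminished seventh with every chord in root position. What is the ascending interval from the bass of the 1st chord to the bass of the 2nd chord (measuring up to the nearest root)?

The roots are Eb and C.
From Eb to C is 9 semitones, exactly the major sixth.

major sixth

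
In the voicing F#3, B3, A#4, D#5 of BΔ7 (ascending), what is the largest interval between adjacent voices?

major seventh

Adjacent intervals: F#3→B3 = perfect fourth; B3→A#4 = major seventh; A#4→D#5 = perfect fourth.
The largest is B3 to A#4, a major seventh (11 semitones).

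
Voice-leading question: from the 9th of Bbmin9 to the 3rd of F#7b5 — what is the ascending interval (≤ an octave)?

augmented sixth

Bbmin9 has C as its 9th, and F#7b5 has A# as its 3rd.
6 letter names make it a sixth; at 10 semitones (a half step wider than major) the quality is augmented.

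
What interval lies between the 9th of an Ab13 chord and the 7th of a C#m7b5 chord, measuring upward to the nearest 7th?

augmented unison

Ab13 has Bb as its 9th, and C#m7b5 has B as its 7th.
Bb up to B is 1 semitone, a half step wider than a perfect unison, so the interval is augmented.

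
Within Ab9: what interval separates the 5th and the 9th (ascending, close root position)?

P5

Ab dominant ninth is spelled Ab C Eb Gb Bb.
So we need the interval from Eb up to Bb.
From Eb to Bb is 7 semitones, exactly the perfect fifth.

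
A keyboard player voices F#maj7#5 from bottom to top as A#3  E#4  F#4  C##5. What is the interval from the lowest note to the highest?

The outer voices are A#3 and C##5.
A# up to C## spans 10 letter names and 16 semitones — a major tenth.

M10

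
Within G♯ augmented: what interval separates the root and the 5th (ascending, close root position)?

G♯aug is spelled G♯–B♯–D𝄪.
The root is G♯ and the 5th is D𝄪.
G♯ up to D𝄪 is 8 semitones, a half step wider than a perfect fifth, so the interval is augmented.

augmented fifth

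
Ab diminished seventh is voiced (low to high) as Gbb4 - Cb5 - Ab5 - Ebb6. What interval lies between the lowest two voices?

augmented fourth

Those voices are Gbb4 and Cb5.
Gbb up to Cb is 6 semitones, a half step wider than a perfect fourth, so the interval is augmented.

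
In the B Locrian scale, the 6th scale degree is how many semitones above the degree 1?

The scale is B C D E F G A.
B up to G is a minor sixth — 8 semitones.

8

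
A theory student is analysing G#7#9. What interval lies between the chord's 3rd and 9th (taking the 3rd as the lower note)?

Spelling the chord: G# B# D# F# A##.
The 3rd is B# and the 9th is A##.
B# up to A## spans 7 letter names and 11 semitones — a major seventh.

M7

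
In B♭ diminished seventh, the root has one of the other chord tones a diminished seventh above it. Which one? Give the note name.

Abb

Spelling the chord: B♭-D♭-F♭-A𝄫.
The root is B♭. A diminished seventh above B♭ is A𝄫.
A𝄫 is the chord's 7th.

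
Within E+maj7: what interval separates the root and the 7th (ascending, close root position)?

major seventh

The chord tones of E augmented major seventh are E-G#-B#-D#.
That puts E below D#.
From E to D# is 11 semitones, exactly the major seventh.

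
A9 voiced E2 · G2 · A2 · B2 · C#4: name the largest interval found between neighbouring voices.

major 9th

Adjacent intervals: E2→G2 = minor third; G2→A2 = major second; A2→B2 = major second; B2→C#4 = major ninth.
The largest is B2 to C#4, a major ninth (14 semitones).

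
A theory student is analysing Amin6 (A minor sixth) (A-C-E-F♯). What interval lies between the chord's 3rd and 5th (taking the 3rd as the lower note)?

M3

The 3rd is C and the 5th is E.
C up to E spans 3 letter names and 4 semitones — a major third.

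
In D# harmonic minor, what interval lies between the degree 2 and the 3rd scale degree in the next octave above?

Spelling D# harmonic minor: D# E# F# G# A# B C##.
The degree 2 is E# and the 3rd degree (up an octave) is F#.
E# up to F# is 13 semitones, a half step narrower than a major ninth, so the interval is minor.

minor 9th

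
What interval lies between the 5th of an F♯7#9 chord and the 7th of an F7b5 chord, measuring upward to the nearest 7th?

d3

The 5th of F♯7#9 is C♯; the 7th of F7b5 is E♭.
From C♯ to E♭: 2 semitones over a third = diminished.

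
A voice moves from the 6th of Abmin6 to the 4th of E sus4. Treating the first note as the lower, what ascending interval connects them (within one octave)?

Abmin6 has F as its 6th, and E sus4 has A as its 4th.
F up to A spans 3 letter names and 4 semitones — a major third.

major third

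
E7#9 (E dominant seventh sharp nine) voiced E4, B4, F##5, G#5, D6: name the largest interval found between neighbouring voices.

Adjacent intervals: E4→B4 = perfect fifth; B4→F##5 = augmented fifth; F##5→G#5 = minor second; G#5→D6 = diminished fifth.
The largest is B4 to F##5, an augmented fifth (8 semitones).

A5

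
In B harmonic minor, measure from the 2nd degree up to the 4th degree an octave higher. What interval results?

m10

The scale runs B C♯ D E F♯ G A♯.
That puts C♯ below E.
From C♯ to E: 15 semitones over a tenth = minor.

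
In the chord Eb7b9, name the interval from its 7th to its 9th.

Eb7b9: Eb-G-Bb-Db-Fb.
So we need the interval from Db up to Fb.
3 letter names make it a third; at 3 semitones (a half step narrower than major) the quality is minor.

minor third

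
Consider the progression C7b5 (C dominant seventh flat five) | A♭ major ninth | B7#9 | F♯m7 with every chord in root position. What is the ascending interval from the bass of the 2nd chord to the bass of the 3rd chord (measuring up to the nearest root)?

The roots are A♭ and B.
2 letter names make it a second; at 3 semitones (a half step wider than major) the quality is augmented.

A2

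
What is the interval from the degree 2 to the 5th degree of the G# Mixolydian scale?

Spelling the G# Mixolydian scale: G# A# B# C# D# E# F#.
So we need the interval from A# up to D#.
A# up to D# spans 4 letter names and 5 semitones — a perfect fourth.

perfect 4th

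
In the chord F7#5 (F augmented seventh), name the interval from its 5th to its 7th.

d3

Spelling the chord: F A C♯ E♭.
5th = C♯; 7th = E♭.
From C♯ to E♭: 2 semitones over a third = diminished.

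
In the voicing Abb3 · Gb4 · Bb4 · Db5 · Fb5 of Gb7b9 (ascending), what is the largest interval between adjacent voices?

major 7th

Adjacent intervals: Abb3→Gb4 = major seventh; Gb4→Bb4 = major third; Bb4→Db5 = minor third; Db5→Fb5 = minor third.
The largest is Abb3 to Gb4, a major seventh (11 semitones).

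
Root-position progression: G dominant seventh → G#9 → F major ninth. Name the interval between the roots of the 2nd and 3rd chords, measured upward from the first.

diminished 7th

The roots are G# and F.
7 letter names make it a seventh; at 9 semitones (a whole step narrower than major) the quality is diminished.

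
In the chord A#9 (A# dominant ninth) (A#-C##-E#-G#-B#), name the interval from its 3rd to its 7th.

That puts C## below G#.
From C## to G#: 6 semitones over a fifth = diminished.

diminished 5th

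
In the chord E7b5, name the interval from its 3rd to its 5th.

E7b5: E-G#-Bb-D.
3rd = G#; 5th = Bb.
From G# to Bb: 2 semitones over a third = diminished.

diminished third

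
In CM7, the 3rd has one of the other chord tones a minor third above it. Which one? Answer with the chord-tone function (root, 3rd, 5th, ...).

5th

The chord tones of CM7 (C major seventh) are C–E–G–B.
The 3rd is E. A minor third above E is G.
G is the chord's 5th.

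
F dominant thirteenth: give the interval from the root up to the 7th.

F dominant thirteenth is spelled F, A, C, Eb, G, D.
The root is F and the 7th is Eb.
7 letter names make it a seventh; at 10 semitones (a half step narrower than major) the quality is minor.

m7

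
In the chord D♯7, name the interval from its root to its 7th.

minor seventh

D♯7 (D♯ dominant seventh) is spelled D♯–F𝄪–A♯–C♯.
The root is D♯ and the 7th is C♯.
7 letter names make it a seventh; at 10 semitones (a half step narrower than major) the quality is minor.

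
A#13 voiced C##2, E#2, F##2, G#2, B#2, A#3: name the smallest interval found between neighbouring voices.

Adjacent intervals: C##2→E#2 = minor third; E#2→F##2 = major second; F##2→G#2 = minor second; G#2→B#2 = major third; B#2→A#3 = minor seventh.
The smallest is F##2 to G#2, a minor second (1 semitone).

minor 2nd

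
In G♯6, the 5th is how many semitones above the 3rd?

3

G♯6 (G♯ major sixth) is spelled G♯-B♯-D♯-E♯.
B♯ to D♯ is a minor third: 3 semitones.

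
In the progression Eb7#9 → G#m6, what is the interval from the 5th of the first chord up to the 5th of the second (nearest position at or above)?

The 5th of Eb7#9 is Bb; the 5th of G#m6 is D#.
3 letter names make it a third; at 5 semitones (a half step wider than major) the quality is augmented.

augmented third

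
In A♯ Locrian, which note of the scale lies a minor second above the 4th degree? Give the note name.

E

The scale is A♯ B C♯ D♯ E F♯ G♯.
The 4th degree is D♯; a minor second above that is E — scale degree 5.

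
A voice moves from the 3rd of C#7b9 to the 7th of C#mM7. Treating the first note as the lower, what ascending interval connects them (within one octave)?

The 3rd of C#7b9 is E#; the 7th of C#mM7 is B#.
From E# to B# is 7 semitones, exactly the perfect fifth.

perfect 5th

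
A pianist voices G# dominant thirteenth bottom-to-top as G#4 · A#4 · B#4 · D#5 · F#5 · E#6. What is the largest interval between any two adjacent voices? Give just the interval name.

Adjacent intervals: G#4→A#4 = major second; A#4→B#4 = major second; B#4→D#5 = minor third; D#5→F#5 = minor third; F#5→E#6 = major seventh.
The largest is F#5 to E#6, a major seventh (11 semitones).

major seventh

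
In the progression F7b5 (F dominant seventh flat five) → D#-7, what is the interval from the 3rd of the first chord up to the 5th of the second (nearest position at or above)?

F7b5 (F dominant seventh flat five) has A as its 3rd, and D#-7 has A# as its 5th.
1 letter names make it a unison; at 1 semitone (a half step wider than perfect) the quality is augmented.

augmented unison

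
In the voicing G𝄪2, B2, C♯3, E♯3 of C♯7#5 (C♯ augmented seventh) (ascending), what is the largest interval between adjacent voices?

major 3rd

Adjacent intervals: G𝄪2→B2 = diminished third; B2→C♯3 = major second; C♯3→E♯3 = major third.
The largest is C♯3 to E♯3, a major third (4 semitones).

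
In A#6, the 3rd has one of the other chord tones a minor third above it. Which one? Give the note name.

E#

Spelling the chord: A#, C##, E#, F##.
The 3rd is C##. A minor third above C## is E#.
E# is the chord's 5th.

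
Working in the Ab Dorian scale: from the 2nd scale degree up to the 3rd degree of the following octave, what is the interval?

The scale runs Ab Bb Cb Db Eb F Gb.
2nd scale degree = Bb; 3rd scale degree (up an octave) = Cb.
9 letter names make it a ninth; at 13 semitones (a half step narrower than major) the quality is minor.

minor 9th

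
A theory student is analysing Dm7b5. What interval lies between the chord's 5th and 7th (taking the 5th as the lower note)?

Dø is spelled D F Ab C.
5th = Ab; 7th = C.
Counting 3 letters and 4 half steps from Ab gives a major third.

major 3rd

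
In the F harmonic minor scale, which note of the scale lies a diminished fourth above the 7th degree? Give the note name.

The scale is F G Ab Bb C Db E.
The 7th degree is E; a diminished fourth above that is Ab — scale degree 3.

Ab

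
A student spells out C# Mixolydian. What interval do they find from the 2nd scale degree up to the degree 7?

minor sixth

Spelling C# Mixolydian: C# D# E# F# G# A# B.
So we need the interval from D# up to B.
From D# to B: 8 semitones over a sixth = minor.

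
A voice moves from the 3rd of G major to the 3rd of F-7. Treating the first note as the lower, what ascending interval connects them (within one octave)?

diminished seventh

G major has B as its 3rd, and F-7 has Ab as its 3rd.
7 letter names make it a seventh; at 9 semitones (a whole step narrower than major) the quality is diminished.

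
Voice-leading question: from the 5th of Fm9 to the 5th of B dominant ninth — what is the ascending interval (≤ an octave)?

Fm9 has C as its 5th, and B dominant ninth has F# as its 5th.
C up to F# is 6 semitones, a half step wider than a perfect fourth, so the interval is augmented.

augmented fourth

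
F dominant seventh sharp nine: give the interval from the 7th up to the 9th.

augmented third

The chord tones of F7#9 are F A C E♭ G♯.
7th = E♭; 9th = G♯.
3 letter names make it a third; at 5 semitones (a half step wider than major) the quality is augmented.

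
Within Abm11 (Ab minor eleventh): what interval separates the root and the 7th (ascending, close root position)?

minor 7th

Abm11: Ab Cb Eb Gb Bb Db.
The root is Ab and the 7th is Gb.
Ab up to Gb is 10 semitones, a half step narrower than a major seventh, so the interval is minor.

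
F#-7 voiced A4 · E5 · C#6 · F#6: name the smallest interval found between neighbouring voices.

Adjacent intervals: A4→E5 = perfect fifth; E5→C#6 = major sixth; C#6→F#6 = perfect fourth.
The smallest is C#6 to F#6, a perfect fourth (5 semitones).

P4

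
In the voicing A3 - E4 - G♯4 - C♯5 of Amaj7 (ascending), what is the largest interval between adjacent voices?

perfect fifth

Adjacent intervals: A3→E4 = perfect fifth; E4→G♯4 = major third; G♯4→C♯5 = perfect fourth.
The largest is A3 to E4, a perfect fifth (7 semitones).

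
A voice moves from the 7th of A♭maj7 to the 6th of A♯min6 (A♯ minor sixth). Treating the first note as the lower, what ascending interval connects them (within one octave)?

A♭maj7 has G as its 7th, and A♯min6 (A♯ minor sixth) has F𝄪 as its 6th.
G up to F𝄪 is 12 semitones, a half step wider than a major seventh, so the interval is augmented.

augmented seventh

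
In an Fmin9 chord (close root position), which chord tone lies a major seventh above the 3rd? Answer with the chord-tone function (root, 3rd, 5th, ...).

The chord tones of Fm9 are F–Ab–C–Eb–G.
The 3rd is Ab. A major seventh above Ab is G.
G is the chord's 9th.

9th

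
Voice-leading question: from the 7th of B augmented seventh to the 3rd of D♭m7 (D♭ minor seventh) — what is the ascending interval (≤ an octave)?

B augmented seventh has A as its 7th, and D♭m7 (D♭ minor seventh) has F♭ as its 3rd.
From A to F♭: 7 semitones over a sixth = diminished.

diminished sixth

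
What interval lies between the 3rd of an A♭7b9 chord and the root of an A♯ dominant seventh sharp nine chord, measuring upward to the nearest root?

augmented sixth

The 3rd of A♭7b9 is C; the root of A♯ dominant seventh sharp nine is A♯.
From C to A♯: 10 semitones over a sixth = augmented.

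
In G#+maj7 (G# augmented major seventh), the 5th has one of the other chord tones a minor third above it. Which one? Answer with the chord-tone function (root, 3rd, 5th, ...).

Spelling the chord: G#–B#–D##–F##.
The 5th is D##. A minor third above D## is F##.
F## is the chord's 7th.

7th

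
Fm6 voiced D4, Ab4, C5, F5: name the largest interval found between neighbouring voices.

diminished 5th

Adjacent intervals: D4→Ab4 = diminished fifth; Ab4→C5 = major third; C5→F5 = perfect fourth.
The largest is D4 to Ab4, a diminished fifth (6 semitones).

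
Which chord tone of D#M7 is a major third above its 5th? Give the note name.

C##

D#M7 is spelled D#-F##-A#-C##.
The 5th is A#. A major third above A# is C##.
C## is the chord's 7th.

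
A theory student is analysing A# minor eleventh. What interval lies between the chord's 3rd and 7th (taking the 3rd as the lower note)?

The chord tones of A#m11 are A#-C#-E#-G#-B#-D#.
So we need the interval from C# up to G#.
C# up to G# spans 5 letter names and 7 semitones — a perfect fifth.

perfect 5th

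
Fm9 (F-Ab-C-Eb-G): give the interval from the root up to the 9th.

So we need the interval from F up to G.
F up to G spans 9 letter names and 14 semitones — a major ninth.

major ninth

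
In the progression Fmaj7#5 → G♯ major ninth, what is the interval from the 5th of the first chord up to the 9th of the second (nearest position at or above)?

Fmaj7#5 has C♯ as its 5th, and G♯ major ninth has A♯ as its 9th.
Counting 6 letters and 9 half steps from C♯ gives a major sixth.

major sixth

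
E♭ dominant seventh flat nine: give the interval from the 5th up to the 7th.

The chord tones of E♭ dominant seventh flat nine are E♭, G, B♭, D♭, F♭.
That puts B♭ below D♭.
From B♭ to D♭: 3 semitones over a third = minor.

minor third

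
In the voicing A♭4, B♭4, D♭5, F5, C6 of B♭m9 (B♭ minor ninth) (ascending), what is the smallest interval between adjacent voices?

major second

Adjacent intervals: A♭4→B♭4 = major second; B♭4→D♭5 = minor third; D♭5→F5 = major third; F5→C6 = perfect fifth.
The smallest is A♭4 to B♭4, a major second (2 semitones).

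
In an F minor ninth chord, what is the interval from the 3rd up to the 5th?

major third

The chord tones of Fm9 are F, Ab, C, Eb, G.
That puts Ab below C.
Counting 3 letters and 4 half steps from Ab gives a major third.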